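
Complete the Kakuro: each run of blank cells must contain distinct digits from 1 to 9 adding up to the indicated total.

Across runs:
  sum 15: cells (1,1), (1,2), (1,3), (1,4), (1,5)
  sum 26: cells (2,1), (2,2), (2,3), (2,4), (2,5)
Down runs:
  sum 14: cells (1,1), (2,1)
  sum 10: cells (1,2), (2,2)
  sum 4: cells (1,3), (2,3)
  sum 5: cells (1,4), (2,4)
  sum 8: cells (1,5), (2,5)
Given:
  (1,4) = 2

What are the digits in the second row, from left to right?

15 in 5 cells must be {1,2,3,4,5}; 4 in 2 cells must be {1,3}.
Given what's placed, (1,1) must be 5 to fit the 15 across and 14 down.
(2,1) = 14 − 5 = 9 completes the 14 down.
(2,4) = 5 − 2 = 3 completes the 5 down.
Given what's placed, (2,3) must be 1 to fit the 26 across and 4 down.
(1,3) = 4 − 1 = 3 completes the 4 down.
(1,5) = 1: the only remaining digit allowed by both the 15 across and the 8 down.
(2,5) = 8 − 1 = 7 completes the 8 down.
(1,2) = 15 − 11 = 4 completes the 15 across.
(2,2) = 26 − 20 = 6 completes the 26 across.

9, 6, 1, 3, 7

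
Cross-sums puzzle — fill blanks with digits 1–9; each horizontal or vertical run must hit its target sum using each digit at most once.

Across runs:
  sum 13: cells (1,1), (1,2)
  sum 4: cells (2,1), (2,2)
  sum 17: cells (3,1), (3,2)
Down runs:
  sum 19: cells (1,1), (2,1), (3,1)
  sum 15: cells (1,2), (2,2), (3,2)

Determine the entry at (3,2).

8

4 in 2 cells must be {1,3}; 17 in 2 cells must be {8,9}.
The 4 across and the 19 down share only 3, so (2,1) = 3.
(2,2) = 4 − 3 = 1 completes the 4 across.
Given what's placed, (3,1) must be 9 to fit the 17 across and 19 down.
(3,2) = 17 − 9 = 8 completes the 17 across.
(1,1) = 19 − 12 = 7 completes the 19 down.
(1,2) = 13 − 7 = 6 completes the 13 across.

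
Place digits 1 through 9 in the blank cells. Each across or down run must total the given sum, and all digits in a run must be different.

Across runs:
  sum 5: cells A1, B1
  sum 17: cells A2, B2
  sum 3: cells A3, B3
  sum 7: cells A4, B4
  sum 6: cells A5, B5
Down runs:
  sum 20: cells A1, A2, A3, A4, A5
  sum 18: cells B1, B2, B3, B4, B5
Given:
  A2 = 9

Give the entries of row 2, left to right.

17 in 2 cells must be {8,9}; 3 in 2 cells must be {1,2}.
B2 = 17 − 9 = 8 completes the 17 across.

9 8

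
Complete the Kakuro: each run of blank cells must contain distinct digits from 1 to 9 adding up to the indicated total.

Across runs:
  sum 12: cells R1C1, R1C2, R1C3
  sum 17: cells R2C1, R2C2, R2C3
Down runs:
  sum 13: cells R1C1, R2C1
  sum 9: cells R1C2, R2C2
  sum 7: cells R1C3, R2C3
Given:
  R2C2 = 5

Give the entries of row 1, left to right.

R1C2 = 9 − 5 = 4 completes the 9 down.
Nothing is forced directly, so branch on R2C3, whose candidates are 3 or 4. If R2C3 = 3: then R1C3 would have to be in {1,2,3,5,6,7} for the 12 across but in {4} for the 7 down — contradiction. So R2C3 = 4.
R1C3 = 7 − 4 = 3 completes the 7 down.
R2C1 = 17 − 9 = 8 completes the 17 across.
R1C1 = 12 − 7 = 5 completes the 12 across.

5 4 3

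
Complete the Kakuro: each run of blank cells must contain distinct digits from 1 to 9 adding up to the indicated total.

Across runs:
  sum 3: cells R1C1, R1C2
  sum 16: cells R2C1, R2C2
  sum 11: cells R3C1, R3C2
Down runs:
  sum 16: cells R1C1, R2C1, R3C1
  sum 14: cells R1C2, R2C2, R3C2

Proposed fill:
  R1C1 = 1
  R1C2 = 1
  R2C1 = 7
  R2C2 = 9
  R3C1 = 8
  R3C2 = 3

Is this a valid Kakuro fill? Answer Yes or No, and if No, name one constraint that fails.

No — the down run R1C2–R3C2 sums to 13, not 14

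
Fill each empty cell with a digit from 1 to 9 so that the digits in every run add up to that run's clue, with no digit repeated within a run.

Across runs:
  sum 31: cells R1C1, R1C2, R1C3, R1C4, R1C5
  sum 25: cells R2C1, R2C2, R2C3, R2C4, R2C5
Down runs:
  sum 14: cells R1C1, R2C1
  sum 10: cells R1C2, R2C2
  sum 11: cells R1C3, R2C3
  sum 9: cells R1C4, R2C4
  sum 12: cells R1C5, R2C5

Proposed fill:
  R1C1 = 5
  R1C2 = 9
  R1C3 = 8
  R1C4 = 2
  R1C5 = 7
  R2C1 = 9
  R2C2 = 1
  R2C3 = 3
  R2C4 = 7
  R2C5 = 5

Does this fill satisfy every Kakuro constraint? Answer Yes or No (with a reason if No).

Across: 5+9+8+2+7=31; 9+1+3+7+5=25. Down: 5+9=14; 9+1=10; 8+3=11; 2+7=9; 7+5=12. No digit repeats within any run.

Yes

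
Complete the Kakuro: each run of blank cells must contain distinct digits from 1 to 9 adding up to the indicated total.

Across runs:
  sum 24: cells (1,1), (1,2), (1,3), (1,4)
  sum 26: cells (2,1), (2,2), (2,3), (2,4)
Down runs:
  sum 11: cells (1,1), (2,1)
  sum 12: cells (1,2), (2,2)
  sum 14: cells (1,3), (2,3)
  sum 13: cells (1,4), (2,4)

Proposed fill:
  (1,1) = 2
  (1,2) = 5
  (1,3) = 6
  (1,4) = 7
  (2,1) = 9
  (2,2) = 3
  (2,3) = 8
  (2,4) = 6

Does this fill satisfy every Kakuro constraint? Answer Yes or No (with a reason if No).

No — the down run (1,2)–(2,2) sums to 8, not 12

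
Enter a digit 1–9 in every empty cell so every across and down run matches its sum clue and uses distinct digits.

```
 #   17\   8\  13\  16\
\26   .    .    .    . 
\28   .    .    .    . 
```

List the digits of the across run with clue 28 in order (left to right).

17 in 2 cells must be {8,9}; 16 in 2 cells must be {7,9}.
Nothing is forced directly, so branch on R2C4, whose candidates are 7 or 9. If R2C4 = 7: that forces R1C4 = 9, after which R2C2 would have to be in {4,8,9} for the 28 across but in {1,2,3,5,6,7} for the 8 down — contradiction. So R2C4 = 9.
R1C4 = 16 − 9 = 7 completes the 16 down.
Given what's placed, R2C1 must be 8 to fit the 28 across and 17 down.
R1C1 = 17 − 8 = 9 completes the 17 down.
No cell is forced outright now. R1C2 can only be 2 or 6 (the digits allowed by both its 26 across and its 8 down). If R1C2 = 6: that forces R1C3 = 4, after which R2C2 would have to be in {4,5,6,7} for the 28 across but in {2} for the 8 down — contradiction. So R1C2 = 2.
R1C3 = 26 − 18 = 8 completes the 26 across.
R2C2 = 8 − 2 = 6 completes the 8 down.
R2C3 = 28 − 23 = 5 completes the 28 across.

8 6 5 9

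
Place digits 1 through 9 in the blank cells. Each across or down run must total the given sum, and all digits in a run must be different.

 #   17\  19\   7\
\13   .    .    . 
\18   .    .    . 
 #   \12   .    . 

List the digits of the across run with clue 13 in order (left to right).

8 4 1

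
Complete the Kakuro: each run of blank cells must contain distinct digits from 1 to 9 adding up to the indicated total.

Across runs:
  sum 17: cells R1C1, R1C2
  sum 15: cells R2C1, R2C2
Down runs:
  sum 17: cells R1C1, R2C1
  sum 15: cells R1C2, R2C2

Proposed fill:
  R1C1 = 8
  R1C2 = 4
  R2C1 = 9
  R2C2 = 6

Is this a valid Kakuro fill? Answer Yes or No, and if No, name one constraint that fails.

No — the across run R1C1–R1C2 sums to 12, not 17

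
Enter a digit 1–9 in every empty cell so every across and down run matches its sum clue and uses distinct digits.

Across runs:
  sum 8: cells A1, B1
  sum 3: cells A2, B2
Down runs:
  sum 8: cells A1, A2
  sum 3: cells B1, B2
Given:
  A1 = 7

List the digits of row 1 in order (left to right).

7, 1

3 in 2 cells must be {1,2}.
B1 = 8 − 7 = 1 completes the 8 across.
A2 = 8 − 7 = 1 completes the 8 down.
B2 = 3 − 1 = 2 completes the 3 across.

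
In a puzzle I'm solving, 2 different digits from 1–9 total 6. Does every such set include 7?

Counterexample: {1,5} sums to 6 without using 7.

No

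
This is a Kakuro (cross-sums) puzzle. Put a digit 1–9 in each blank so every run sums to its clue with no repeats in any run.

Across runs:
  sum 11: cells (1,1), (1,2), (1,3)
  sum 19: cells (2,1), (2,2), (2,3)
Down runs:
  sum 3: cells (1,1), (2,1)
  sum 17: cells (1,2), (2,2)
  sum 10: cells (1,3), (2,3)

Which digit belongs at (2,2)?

3 in 2 cells must be {1,2}; 17 in 2 cells must be {8,9}.
The 11 across and the 17 down share only 8, so (1,2) = 8.
The 19 across and the 3 down share only 2, so (2,1) = 2.
(2,2) = 17 − 8 = 9 completes the 17 down.
(2,3) = 19 − 11 = 8 completes the 19 across.
(1,1) = 3 − 2 = 1 completes the 3 down.
(1,3) = 11 − 9 = 2 completes the 11 across.

9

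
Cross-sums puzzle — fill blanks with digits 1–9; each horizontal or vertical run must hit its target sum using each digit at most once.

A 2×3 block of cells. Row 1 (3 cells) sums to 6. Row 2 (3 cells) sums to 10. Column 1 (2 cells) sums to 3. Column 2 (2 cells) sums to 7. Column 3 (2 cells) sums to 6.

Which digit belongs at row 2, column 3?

6 in 3 cells must be {1,2,3}; 3 in 2 cells must be {1,2}.
Nothing is forced directly, so branch on (1,1), whose candidates are 1 or 2. If (1,1) = 1: that forces (1,3) = 2, (2,1) = 2, after which (2,3) would have to be in {1,3,5,7} for the 10 across but in {4} for the 6 down — contradiction. So (1,1) = 2.
Given what's placed, (1,3) must be 1 to fit the 6 across and 6 down.
(2,1) = 3 − 2 = 1 completes the 3 down.
(2,3) = 6 − 1 = 5 completes the 6 down.
(1,2) = 6 − 3 = 3 completes the 6 across.
(2,2) = 10 − 6 = 4 completes the 10 across.

5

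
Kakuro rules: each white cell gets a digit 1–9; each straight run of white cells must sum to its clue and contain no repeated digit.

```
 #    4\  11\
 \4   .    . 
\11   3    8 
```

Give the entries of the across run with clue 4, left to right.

1 3

4 in 2 cells must be {1,3}.
R1C1 = 4 − 3 = 1 completes the 4 down.
R1C2 = 4 − 1 = 3 completes the 4 across.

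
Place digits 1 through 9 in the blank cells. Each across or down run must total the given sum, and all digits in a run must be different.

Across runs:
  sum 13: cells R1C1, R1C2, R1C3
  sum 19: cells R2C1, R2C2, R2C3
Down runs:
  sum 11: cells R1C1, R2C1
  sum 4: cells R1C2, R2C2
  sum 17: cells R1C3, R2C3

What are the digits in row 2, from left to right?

7 3 9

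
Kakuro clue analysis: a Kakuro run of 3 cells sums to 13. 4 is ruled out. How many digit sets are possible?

4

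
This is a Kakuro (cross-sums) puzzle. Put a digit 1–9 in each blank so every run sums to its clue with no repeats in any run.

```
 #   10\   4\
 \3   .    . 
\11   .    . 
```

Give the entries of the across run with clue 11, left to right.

8, 3

3 in 2 cells must be {1,2}; 4 in 2 cells must be {1,3}.
The 3 across and the 4 down share only 1, so R1C2 = 1.
R2C2 = 4 − 1 = 3 completes the 4 down.
R1C1 = 3 − 1 = 2 completes the 3 across.
R2C1 = 11 − 3 = 8 completes the 11 across.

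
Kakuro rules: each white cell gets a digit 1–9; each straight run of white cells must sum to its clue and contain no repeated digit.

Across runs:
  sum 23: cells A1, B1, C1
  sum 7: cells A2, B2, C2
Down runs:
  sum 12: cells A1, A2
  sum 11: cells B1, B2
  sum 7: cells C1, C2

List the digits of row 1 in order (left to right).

23 in 3 cells must be {6,8,9}; 7 in 3 cells must be {1,2,4}.
The 23 across and the 7 down share only 6, so C1 = 6.
The 7 across and the 12 down share only 4, so A2 = 4.
B2 = 2: the only remaining digit allowed by both the 7 across and the 11 down.
C2 = 7 − 6 = 1 completes the 7 across.
A1 = 12 − 4 = 8 completes the 12 down.
B1 = 23 − 14 = 9 completes the 23 across.

8 9 6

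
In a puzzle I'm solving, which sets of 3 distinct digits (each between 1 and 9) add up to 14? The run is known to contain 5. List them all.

{1,5,8}; {2,5,7}; {3,5,6}

3 distinct digits from 1–9 sum between 6 and 24.
Keeping only sets containing 5.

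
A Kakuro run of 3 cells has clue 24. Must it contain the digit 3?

No

The only way to make 24 from 3 distinct digits is {7,8,9}, which does not contain 3.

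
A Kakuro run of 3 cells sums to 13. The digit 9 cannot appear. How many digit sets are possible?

6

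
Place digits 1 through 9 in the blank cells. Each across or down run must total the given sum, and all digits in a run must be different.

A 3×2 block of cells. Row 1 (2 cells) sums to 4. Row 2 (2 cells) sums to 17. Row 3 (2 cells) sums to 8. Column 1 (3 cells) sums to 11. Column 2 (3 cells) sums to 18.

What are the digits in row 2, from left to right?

4 in 2 cells must be {1,3}; 17 in 2 cells must be {8,9}.
The 17 across and the 11 down share only 8, so (2,1) = 8.
(2,2) = 17 − 8 = 9 completes the 17 across.
Given what's placed, (1,1) must be 1 to fit the 4 across and 11 down.
(1,2) = 4 − 1 = 3 completes the 4 across.
(3,1) = 11 − 9 = 2 completes the 11 down.
(3,2) = 8 − 2 = 6 completes the 8 across.

8 9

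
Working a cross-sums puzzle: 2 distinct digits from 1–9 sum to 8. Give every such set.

{1,7}; {2,6}; {3,5}

2 distinct digits from 1–9 sum between 3 and 17.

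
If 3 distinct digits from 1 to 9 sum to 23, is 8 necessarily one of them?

Yes

The only way to make 23 from 3 distinct digits is {6,8,9}, which contains 8.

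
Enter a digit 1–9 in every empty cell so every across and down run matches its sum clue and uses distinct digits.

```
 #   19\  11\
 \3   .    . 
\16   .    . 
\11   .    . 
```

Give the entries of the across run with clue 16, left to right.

3 in 2 cells must be {1,2}; 16 in 2 cells must be {7,9}.
The 3 across and the 19 down share only 2, so R1C1 = 2.
R1C2 = 3 − 2 = 1 completes the 3 across.
Given what's placed, R2C1 must be 9 to fit the 16 across and 19 down.
R2C2 = 16 − 9 = 7 completes the 16 across.
R3C1 = 19 − 11 = 8 completes the 19 down.
R3C2 = 11 − 8 = 3 completes the 11 across.

9, 7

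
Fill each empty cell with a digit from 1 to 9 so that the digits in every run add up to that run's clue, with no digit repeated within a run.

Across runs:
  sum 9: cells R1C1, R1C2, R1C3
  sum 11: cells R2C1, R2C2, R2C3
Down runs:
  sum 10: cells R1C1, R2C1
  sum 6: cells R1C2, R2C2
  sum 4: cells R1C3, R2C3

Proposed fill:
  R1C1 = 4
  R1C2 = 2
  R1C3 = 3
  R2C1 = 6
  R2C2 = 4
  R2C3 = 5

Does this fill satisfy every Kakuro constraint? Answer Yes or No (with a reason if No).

No — the across run R2C1–R2C3 sums to 15, not 11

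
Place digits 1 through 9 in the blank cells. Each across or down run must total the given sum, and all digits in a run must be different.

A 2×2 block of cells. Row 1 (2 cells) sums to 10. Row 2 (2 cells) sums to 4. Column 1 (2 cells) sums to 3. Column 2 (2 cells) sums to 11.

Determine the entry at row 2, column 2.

4 in 2 cells must be {1,3}; 3 in 2 cells must be {1,2}.
The 4 across and the 3 down share only 1, so (2,1) = 1.
(2,2) = 4 − 1 = 3 completes the 4 across.
(1,1) = 3 − 1 = 2 completes the 3 down.
(1,2) = 10 − 2 = 8 completes the 10 across.

3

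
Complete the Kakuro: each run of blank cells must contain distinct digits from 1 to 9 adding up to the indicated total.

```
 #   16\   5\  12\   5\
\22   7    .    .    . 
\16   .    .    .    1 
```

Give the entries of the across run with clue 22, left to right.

16 in 2 cells must be {7,9}.
R1C4 = 5 − 1 = 4 completes the 5 down.
R2C1 = 16 − 7 = 9 completes the 16 down.
Given what's placed, R2C3 must be 4 to fit the 16 across and 12 down.
R1C3 = 12 − 4 = 8 completes the 12 down.
R2C2 = 16 − 14 = 2 completes the 16 across.
R1C2 = 22 − 19 = 3 completes the 22 across.

7 3 8 4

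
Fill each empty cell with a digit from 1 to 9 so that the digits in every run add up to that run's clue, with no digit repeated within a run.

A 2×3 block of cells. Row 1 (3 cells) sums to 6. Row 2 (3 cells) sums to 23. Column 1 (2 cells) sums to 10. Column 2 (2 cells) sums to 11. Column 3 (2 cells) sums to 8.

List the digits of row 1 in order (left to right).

1, 3, 2

6 in 3 cells must be {1,2,3}; 23 in 3 cells must be {6,8,9}.
The 23 across and the 8 down share only 6, so (2,3) = 6.
(1,3) = 8 − 6 = 2 completes the 8 down.
Given what's placed, (1,2) must be 3 to fit the 6 across and 11 down.
(2,2) = 11 − 3 = 8 completes the 11 down.
(1,1) = 6 − 5 = 1 completes the 6 across.
(2,1) = 23 − 14 = 9 completes the 23 across.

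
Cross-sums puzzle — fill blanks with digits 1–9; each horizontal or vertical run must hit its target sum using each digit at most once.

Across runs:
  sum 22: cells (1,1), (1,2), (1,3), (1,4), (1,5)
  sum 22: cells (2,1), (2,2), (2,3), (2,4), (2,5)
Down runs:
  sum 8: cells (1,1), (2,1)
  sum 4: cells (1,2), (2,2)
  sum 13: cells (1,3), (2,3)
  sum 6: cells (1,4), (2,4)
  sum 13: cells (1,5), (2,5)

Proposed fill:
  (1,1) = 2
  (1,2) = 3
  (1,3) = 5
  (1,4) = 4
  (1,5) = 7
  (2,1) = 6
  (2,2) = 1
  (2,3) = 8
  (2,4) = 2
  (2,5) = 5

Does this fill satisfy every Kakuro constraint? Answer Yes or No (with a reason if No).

No — the down run (1,5)–(2,5) sums to 12, not 13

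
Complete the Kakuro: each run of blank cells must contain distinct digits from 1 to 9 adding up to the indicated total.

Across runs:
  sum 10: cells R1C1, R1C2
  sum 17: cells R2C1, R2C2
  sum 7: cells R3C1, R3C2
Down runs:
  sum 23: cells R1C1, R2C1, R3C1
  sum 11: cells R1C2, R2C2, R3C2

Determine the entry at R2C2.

17 in 2 cells must be {8,9}; 23 in 3 cells must be {6,8,9}.
The 17 across and the 11 down share only 8, so R2C2 = 8.
The 7 across and the 23 down share only 6, so R3C1 = 6.
R3C2 = 7 − 6 = 1 completes the 7 across.
R1C2 = 11 − 9 = 2 completes the 11 down.
R2C1 = 17 − 8 = 9 completes the 17 across.
R1C1 = 10 − 2 = 8 completes the 10 across.

8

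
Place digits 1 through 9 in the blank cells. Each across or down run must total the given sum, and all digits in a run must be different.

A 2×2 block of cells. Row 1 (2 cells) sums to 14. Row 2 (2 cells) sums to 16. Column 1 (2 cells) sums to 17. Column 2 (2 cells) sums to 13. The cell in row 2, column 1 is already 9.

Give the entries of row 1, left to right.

16 in 2 cells must be {7,9}; 17 in 2 cells must be {8,9}.
(1,1) = 17 − 9 = 8 completes the 17 down.
(1,2) = 14 − 8 = 6 completes the 14 across.
(2,2) = 16 − 9 = 7 completes the 16 across.

8, 6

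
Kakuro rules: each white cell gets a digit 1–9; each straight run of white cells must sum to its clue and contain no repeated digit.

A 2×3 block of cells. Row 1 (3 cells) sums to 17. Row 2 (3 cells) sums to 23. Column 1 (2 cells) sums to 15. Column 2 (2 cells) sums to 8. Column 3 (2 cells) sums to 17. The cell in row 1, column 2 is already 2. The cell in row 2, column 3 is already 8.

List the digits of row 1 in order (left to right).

23 in 3 cells must be {6,8,9}; 17 in 2 cells must be {8,9}.
(1,3) = 17 − 8 = 9 completes the 17 down.
(2,2) = 8 − 2 = 6 completes the 8 down.
(1,1) = 17 − 11 = 6 completes the 17 across.
(2,1) = 23 − 14 = 9 completes the 23 across.

6 2 9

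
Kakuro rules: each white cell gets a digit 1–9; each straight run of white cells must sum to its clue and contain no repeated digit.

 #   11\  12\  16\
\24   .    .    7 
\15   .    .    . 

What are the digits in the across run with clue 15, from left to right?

2 4 9

24 in 3 cells must be {7,8,9}; 16 in 2 cells must be {7,9}.
R2C3 = 16 − 7 = 9 completes the 16 down.
Nothing is forced directly, so branch on R2C2, whose candidates are 4 or 5. If R2C2 = 5: then R1C2 would have to be in {8,9} for the 24 across but in {7} for the 12 down — contradiction. So R2C2 = 4.
R1C2 = 12 − 4 = 8 completes the 12 down.
R2C1 = 15 − 13 = 2 completes the 15 across.
R1C1 = 24 − 15 = 9 completes the 24 across.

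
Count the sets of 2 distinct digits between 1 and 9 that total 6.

2 distinct digits from 1–9 sum between 3 and 17.
Enumerating: {1,5}, {2,4}.

2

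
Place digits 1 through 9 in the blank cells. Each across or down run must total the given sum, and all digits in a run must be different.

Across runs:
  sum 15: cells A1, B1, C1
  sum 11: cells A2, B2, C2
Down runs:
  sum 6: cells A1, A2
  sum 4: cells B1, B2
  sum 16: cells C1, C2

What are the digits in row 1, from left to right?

5, 1, 9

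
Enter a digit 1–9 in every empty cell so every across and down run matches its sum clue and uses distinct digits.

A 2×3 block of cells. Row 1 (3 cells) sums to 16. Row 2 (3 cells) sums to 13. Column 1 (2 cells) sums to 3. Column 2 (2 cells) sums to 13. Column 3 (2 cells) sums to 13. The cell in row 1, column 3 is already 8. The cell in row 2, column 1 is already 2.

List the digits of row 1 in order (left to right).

1, 7, 8

3 in 2 cells must be {1,2}.
(1,1) = 3 − 2 = 1 completes the 3 down.
(1,2) = 16 − 9 = 7 completes the 16 across.
(2,2) = 13 − 7 = 6 completes the 13 down.
(2,3) = 13 − 8 = 5 completes the 13 across.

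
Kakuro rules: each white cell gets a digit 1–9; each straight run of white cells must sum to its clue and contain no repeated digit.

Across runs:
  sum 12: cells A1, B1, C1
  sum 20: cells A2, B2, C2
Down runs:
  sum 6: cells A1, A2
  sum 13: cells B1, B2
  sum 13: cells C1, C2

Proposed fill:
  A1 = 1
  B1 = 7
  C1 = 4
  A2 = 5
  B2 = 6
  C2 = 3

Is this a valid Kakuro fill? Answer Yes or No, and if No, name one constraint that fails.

No — the down run C1–C2 sums to 7, not 13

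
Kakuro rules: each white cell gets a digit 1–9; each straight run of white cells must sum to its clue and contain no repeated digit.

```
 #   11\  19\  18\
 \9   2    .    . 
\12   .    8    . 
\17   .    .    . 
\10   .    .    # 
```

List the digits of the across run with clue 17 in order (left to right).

11 in 4 cells must be {1,2,3,5}.
Nothing is forced directly, so branch on R2C3, whose candidates are 1 or 3. If R2C3 = 1: then R1C3 would have to be in {1,3,4,6} for the 9 across but in {8,9} for the 18 down — contradiction. So R2C3 = 3.
R1C3 = 6: the only remaining digit allowed by both the 9 across and the 18 down.
R2C1 = 12 − 11 = 1 completes the 12 across.
R3C3 = 18 − 9 = 9 completes the 18 down.
Given what's placed, R4C1 must be 3 to fit the 10 across and 11 down.
R4C2 = 10 − 3 = 7 completes the 10 across.
R1C2 = 9 − 8 = 1 completes the 9 across.
R3C1 = 11 − 6 = 5 completes the 11 down.
R3C2 = 17 − 14 = 3 completes the 17 across.

5 3 9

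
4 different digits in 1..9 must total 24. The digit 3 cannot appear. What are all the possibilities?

{1,6,8,9}; {2,5,8,9}; {2,6,7,9}; {4,5,6,9}; {4,5,7,8}

4 distinct digits from 1–9 sum between 10 and 30.
Dropping sets that contain 3.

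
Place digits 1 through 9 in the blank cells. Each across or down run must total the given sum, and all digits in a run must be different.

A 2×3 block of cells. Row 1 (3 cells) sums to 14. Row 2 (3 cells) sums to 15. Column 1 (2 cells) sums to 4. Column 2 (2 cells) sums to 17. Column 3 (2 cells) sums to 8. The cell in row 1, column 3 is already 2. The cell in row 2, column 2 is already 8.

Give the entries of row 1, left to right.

4 in 2 cells must be {1,3}; 17 in 2 cells must be {8,9}.
(1,1) = 3: the only remaining digit allowed by both the 14 across and the 4 down.
(1,2) = 14 − 5 = 9 completes the 14 across.
(2,1) = 4 − 3 = 1 completes the 4 down.
(2,3) = 15 − 9 = 6 completes the 15 across.

3 9 2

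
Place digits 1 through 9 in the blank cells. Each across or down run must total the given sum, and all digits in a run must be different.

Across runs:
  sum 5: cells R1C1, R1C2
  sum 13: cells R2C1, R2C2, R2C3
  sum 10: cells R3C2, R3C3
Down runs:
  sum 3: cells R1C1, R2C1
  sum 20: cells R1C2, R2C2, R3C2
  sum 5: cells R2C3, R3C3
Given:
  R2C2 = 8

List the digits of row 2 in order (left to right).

1 8 4

3 in 2 cells must be {1,2}.
R1C2 = 3: the only remaining digit allowed by both the 5 across and the 20 down.
R3C2 = 20 − 11 = 9 completes the 20 down.
R3C3 = 10 − 9 = 1 completes the 10 across.
R1C1 = 5 − 3 = 2 completes the 5 across.
R2C1 = 3 − 2 = 1 completes the 3 down.
R2C3 = 13 − 9 = 4 completes the 13 across.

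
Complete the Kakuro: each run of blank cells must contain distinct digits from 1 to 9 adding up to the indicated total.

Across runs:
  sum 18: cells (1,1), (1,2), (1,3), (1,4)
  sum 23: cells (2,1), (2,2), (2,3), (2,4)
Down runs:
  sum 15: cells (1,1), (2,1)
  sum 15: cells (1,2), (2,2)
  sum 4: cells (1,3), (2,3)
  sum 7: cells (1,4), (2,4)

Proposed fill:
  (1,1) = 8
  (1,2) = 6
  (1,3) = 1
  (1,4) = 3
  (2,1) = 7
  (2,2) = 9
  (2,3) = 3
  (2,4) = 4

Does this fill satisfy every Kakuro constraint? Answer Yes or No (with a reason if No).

Yes

Across: 8+6+1+3=18; 7+9+3+4=23. Down: 8+7=15; 6+9=15; 1+3=4; 3+4=7. No digit repeats within any run.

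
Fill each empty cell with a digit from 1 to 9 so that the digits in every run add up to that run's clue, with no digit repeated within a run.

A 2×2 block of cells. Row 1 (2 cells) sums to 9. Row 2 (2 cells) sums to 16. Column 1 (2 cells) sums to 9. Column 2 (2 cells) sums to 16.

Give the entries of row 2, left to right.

7, 9

16 in 2 cells must be {7,9}.
The 9 across and the 16 down share only 7, so (1,2) = 7.
The 16 across and the 9 down share only 7, so (2,1) = 7.
(2,2) = 16 − 7 = 9 completes the 16 across.
(1,1) = 9 − 7 = 2 completes the 9 across.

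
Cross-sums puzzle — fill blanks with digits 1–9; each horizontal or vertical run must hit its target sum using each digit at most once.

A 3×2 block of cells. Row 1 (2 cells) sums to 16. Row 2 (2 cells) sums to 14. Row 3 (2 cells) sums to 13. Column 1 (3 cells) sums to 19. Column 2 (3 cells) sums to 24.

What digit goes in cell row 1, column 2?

7

16 in 2 cells must be {7,9}; 24 in 3 cells must be {7,8,9}.
Nothing is forced directly, so branch on (1,1), whose candidates are 7 or 9. If (1,1) = 7: that forces (1,2) = 9, (2,2) = 8, (3,2) = 7, after which (2,1) would have to be in {6} for the 14 across but in {3,4,8,9} for the 19 down — contradiction. So (1,1) = 9.
(1,2) = 16 − 9 = 7 completes the 16 across.
Nothing is forced directly, so branch on (2,1), whose candidates are 6 or 8. If (2,1) = 8: then (2,2) would have to be in {6} for the 14 across but in {8,9} for the 24 down — contradiction. So (2,1) = 6.
(2,2) = 14 − 6 = 8 completes the 14 across.
(3,1) = 19 − 15 = 4 completes the 19 down.
(3,2) = 13 − 4 = 9 completes the 13 across.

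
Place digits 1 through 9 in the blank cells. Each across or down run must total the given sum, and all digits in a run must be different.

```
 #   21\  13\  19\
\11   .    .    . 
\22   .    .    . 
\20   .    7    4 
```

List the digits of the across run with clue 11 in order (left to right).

4 1 6

R2C2 = 5: the only remaining digit allowed by both the 22 across and the 13 down.
R3C1 = 20 − 11 = 9 completes the 20 across.
R1C2 = 13 − 12 = 1 completes the 13 down.
Given what's placed, R2C1 must be 8 to fit the 22 across and 21 down.
R2C3 = 22 − 13 = 9 completes the 22 across.
R1C1 = 21 − 17 = 4 completes the 21 down.
R1C3 = 11 − 5 = 6 completes the 11 across.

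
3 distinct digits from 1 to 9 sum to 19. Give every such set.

{2,8,9}; {3,7,9}; {4,6,9}; {4,7,8}; {5,6,8}

3 distinct digits from 1–9 sum between 6 and 24.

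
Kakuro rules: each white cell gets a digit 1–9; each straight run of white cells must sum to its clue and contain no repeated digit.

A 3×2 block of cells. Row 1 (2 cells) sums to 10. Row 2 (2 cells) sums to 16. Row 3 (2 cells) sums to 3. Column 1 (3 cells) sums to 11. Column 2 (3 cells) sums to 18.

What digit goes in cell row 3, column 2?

2

16 in 2 cells must be {7,9}; 3 in 2 cells must be {1,2}.
The 16 across and the 11 down share only 7, so (2,1) = 7.
(2,2) = 16 − 7 = 9 completes the 16 across.
Given what's placed, (3,1) must be 1 to fit the 3 across and 11 down.
(3,2) = 3 − 1 = 2 completes the 3 across.
(1,1) = 11 − 8 = 3 completes the 11 down.
(1,2) = 10 − 3 = 7 completes the 10 across.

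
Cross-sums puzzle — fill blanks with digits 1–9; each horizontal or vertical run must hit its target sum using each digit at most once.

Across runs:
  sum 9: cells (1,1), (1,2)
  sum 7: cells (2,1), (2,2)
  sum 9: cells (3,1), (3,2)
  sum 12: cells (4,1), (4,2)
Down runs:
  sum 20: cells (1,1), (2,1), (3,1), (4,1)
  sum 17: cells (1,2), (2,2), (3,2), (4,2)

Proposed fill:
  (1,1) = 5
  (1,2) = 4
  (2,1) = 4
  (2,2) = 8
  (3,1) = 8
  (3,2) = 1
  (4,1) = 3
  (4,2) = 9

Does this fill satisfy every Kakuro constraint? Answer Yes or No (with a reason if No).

No — the down run (1,2)–(4,2) sums to 22, not 17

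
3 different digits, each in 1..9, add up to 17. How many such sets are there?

3 distinct digits from 1–9 sum between 6 and 24.

7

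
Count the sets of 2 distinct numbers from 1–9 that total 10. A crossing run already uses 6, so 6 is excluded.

3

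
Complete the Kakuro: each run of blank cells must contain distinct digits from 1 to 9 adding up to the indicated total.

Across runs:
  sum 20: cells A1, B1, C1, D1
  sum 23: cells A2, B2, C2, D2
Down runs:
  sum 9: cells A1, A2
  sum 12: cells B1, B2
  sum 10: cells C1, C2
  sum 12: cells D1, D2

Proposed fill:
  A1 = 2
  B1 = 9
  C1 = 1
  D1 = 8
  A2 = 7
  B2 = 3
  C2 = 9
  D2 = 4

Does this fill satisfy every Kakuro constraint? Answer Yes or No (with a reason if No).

Across: 2+9+1+8=20; 7+3+9+4=23. Down: 2+7=9; 9+3=12; 1+9=10; 8+4=12. No digit repeats within any run.

Yes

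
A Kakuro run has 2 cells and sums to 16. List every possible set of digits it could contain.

2 distinct digits from 1–9 sum between 3 and 17.
Only one set works: {7,9}.

{7,9}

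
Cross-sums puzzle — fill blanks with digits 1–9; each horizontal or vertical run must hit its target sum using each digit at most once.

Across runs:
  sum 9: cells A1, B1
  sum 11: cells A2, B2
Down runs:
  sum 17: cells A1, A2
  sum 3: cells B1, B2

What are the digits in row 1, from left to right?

8 1

17 in 2 cells must be {8,9}; 3 in 2 cells must be {1,2}.
The 9 across and the 17 down share only 8, so A1 = 8.
B1 = 9 − 8 = 1 completes the 9 across.
A2 = 17 − 8 = 9 completes the 17 down.
B2 = 11 − 9 = 2 completes the 11 across.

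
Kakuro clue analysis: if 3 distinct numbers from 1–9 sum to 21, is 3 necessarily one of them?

No

Counterexample: {4,8,9} sums to 21 without using 3.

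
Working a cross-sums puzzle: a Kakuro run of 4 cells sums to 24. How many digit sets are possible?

8

4 distinct digits from 1–9 sum between 10 and 30.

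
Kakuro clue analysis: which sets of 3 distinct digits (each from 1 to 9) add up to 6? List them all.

{1,2,3}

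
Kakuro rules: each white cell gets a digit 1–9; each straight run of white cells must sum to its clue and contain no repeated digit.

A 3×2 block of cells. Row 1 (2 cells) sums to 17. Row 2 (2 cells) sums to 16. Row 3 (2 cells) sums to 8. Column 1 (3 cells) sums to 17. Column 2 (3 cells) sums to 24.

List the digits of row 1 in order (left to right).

17 in 2 cells must be {8,9}; 16 in 2 cells must be {7,9}; 24 in 3 cells must be {7,8,9}.
The 8 across and the 24 down share only 7, so (3,2) = 7.
Given what's placed, (2,2) must be 9 to fit the 16 across and 24 down.
(3,1) = 8 − 7 = 1 completes the 8 across.
(1,1) = 9: the only remaining digit allowed by both the 17 across and the 17 down.
(1,2) = 17 − 9 = 8 completes the 17 across.
(2,1) = 16 − 9 = 7 completes the 16 across.

9 8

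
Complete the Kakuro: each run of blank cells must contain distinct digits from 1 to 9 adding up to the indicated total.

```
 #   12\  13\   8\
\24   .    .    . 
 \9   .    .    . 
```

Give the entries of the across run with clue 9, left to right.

3 5 1

24 in 3 cells must be {7,8,9}.
The 24 across and the 8 down share only 7, so R1C3 = 7.
R2C3 = 8 − 7 = 1 completes the 8 down.
Nothing is forced directly, so branch on R2C1, whose candidates are 3 or 5. If R2C1 = 5: then R1C1 would have to be in {8,9} for the 24 across but in {7} for the 12 down — contradiction. So R2C1 = 3.
R1C1 = 12 − 3 = 9 completes the 12 down.
R1C2 = 24 − 16 = 8 completes the 24 across.
R2C2 = 9 − 4 = 5 completes the 9 across.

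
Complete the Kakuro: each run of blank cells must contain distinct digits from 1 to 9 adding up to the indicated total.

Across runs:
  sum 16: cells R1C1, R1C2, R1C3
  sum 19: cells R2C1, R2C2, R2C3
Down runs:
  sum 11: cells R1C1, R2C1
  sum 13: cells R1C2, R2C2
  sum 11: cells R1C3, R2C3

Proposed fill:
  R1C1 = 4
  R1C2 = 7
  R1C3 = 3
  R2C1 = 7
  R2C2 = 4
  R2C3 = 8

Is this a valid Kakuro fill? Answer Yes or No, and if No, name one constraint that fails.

No — the across run R1C1–R1C3 sums to 14, not 16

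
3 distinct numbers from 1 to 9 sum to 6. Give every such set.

{1,2,3}

3 distinct digits from 1–9 sum between 6 and 24.
Only one set works: {1,2,3}.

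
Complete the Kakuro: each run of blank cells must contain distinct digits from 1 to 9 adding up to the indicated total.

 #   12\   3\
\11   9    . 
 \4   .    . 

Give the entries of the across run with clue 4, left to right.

3 1

4 in 2 cells must be {1,3}; 3 in 2 cells must be {1,2}.
R1C2 = 11 − 9 = 2 completes the 11 across.
R2C1 = 12 − 9 = 3 completes the 12 down.
R2C2 = 4 − 3 = 1 completes the 4 across.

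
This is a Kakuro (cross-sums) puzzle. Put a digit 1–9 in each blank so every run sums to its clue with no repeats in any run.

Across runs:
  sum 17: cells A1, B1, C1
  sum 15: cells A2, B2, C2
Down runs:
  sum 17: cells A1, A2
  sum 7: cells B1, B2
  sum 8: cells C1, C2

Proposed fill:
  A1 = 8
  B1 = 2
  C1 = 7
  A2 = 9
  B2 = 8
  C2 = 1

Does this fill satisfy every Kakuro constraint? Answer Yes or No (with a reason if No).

No — the across run A2–C2 sums to 18, not 15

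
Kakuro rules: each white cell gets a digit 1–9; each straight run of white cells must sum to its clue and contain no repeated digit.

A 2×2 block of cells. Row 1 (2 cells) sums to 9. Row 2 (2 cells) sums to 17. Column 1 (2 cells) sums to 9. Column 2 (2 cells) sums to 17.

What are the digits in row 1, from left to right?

17 in 2 cells must be {8,9}.
The 9 across and the 17 down share only 8, so (1,2) = 8.
The 17 across and the 9 down share only 8, so (2,1) = 8.
(2,2) = 17 − 8 = 9 completes the 17 across.
(1,1) = 9 − 8 = 1 completes the 9 across.

1, 8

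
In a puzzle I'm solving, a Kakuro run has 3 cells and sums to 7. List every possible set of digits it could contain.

{1,2,4}

3 distinct digits from 1–9 sum between 6 and 24.
Only one set works: {1,2,4}.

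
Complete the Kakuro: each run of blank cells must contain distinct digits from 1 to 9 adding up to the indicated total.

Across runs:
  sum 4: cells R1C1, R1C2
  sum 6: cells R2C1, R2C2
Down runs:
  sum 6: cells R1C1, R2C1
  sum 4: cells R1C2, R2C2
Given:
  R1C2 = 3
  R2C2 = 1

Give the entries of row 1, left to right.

1, 3

4 in 2 cells must be {1,3}.
R1C1 = 4 − 3 = 1 completes the 4 across.
R2C1 = 6 − 1 = 5 completes the 6 across.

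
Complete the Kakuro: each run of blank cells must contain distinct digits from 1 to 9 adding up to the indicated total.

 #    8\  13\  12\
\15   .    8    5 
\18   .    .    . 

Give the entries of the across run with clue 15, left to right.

2 8 5

R1C1 = 15 − 13 = 2 completes the 15 across.
R2C1 = 8 − 2 = 6 completes the 8 down.
R2C2 = 13 − 8 = 5 completes the 13 down.
R2C3 = 18 − 11 = 7 completes the 18 across.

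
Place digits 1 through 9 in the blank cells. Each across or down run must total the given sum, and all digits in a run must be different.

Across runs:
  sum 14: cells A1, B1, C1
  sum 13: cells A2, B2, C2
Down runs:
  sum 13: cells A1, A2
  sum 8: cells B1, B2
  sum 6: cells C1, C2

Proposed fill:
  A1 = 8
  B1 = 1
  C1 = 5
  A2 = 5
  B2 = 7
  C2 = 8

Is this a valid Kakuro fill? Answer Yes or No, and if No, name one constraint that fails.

No — the across run A2–C2 sums to 20, not 13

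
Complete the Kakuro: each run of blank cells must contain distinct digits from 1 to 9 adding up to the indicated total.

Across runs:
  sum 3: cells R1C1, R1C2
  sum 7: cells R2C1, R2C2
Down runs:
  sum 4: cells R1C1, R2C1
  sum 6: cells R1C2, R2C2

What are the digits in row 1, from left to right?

3 in 2 cells must be {1,2}; 4 in 2 cells must be {1,3}.
The 3 across and the 4 down share only 1, so R1C1 = 1.
R1C2 = 3 − 1 = 2 completes the 3 across.
R2C1 = 4 − 1 = 3 completes the 4 down.
R2C2 = 7 − 3 = 4 completes the 7 across.

1, 2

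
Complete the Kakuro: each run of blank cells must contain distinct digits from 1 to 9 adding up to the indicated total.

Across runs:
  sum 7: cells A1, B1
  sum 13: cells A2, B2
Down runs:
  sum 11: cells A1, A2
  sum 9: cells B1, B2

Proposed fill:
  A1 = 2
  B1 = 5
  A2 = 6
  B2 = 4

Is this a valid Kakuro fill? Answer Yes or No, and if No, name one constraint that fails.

No — the down run A1–A2 sums to 8, not 11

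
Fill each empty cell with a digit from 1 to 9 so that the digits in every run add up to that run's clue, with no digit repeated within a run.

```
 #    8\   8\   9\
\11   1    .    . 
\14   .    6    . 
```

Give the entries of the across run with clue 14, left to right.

R1C2 = 8 − 6 = 2 completes the 8 down.
R1C3 = 11 − 3 = 8 completes the 11 across.
R2C1 = 8 − 1 = 7 completes the 8 down.
R2C3 = 14 − 13 = 1 completes the 14 across.

7 6 1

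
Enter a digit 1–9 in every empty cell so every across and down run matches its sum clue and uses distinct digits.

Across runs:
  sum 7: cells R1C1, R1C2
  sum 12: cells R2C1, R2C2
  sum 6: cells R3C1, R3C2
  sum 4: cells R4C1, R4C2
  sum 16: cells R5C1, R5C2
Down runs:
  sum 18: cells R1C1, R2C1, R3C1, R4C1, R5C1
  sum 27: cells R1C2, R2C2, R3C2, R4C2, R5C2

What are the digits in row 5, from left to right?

4 in 2 cells must be {1,3}; 16 in 2 cells must be {7,9}.
Only 7 fits R5C1 under both its across sum 16 and down sum 18.
R5C2 = 16 − 7 = 9 completes the 16 across.

7, 9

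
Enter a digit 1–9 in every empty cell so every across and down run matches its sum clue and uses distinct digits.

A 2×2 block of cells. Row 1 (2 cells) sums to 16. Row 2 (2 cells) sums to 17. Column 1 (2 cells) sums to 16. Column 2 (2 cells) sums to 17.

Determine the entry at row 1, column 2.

9

16 in 2 cells must be {7,9}; 17 in 2 cells must be {8,9}.
The 16 across and the 17 down share only 9, so (1,2) = 9.
The 17 across and the 16 down share only 9, so (2,1) = 9.
(2,2) = 17 − 9 = 8 completes the 17 across.
(1,1) = 16 − 9 = 7 completes the 16 across.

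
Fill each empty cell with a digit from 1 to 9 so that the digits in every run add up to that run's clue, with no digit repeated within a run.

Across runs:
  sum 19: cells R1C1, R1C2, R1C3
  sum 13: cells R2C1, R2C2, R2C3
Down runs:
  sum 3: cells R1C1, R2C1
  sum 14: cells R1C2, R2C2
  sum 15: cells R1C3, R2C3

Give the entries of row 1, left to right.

2 9 8

3 in 2 cells must be {1,2}.
The 19 across and the 3 down share only 2, so R1C1 = 2.
R2C1 = 3 − 2 = 1 completes the 3 down.
Nothing is forced directly, so branch on R1C2, whose candidates are 8 or 9. If R1C2 = 8: that forces R1C3 = 9, after which R2C2 would have to be in {3,4,5,7,8,9} for the 13 across but in {6} for the 14 down — contradiction. So R1C2 = 9.
R1C3 = 19 − 11 = 8 completes the 19 across.
R2C2 = 14 − 9 = 5 completes the 14 down.
R2C3 = 13 − 6 = 7 completes the 13 across.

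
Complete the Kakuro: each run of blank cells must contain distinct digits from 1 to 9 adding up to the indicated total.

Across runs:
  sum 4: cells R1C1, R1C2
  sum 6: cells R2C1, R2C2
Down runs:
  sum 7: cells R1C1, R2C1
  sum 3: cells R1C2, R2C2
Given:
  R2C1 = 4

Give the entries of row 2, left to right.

4 in 2 cells must be {1,3}; 3 in 2 cells must be {1,2}.
R1C1 = 7 − 4 = 3 completes the 7 down.
R1C2 = 4 − 3 = 1 completes the 4 across.
R2C2 = 6 − 4 = 2 completes the 6 across.

4, 2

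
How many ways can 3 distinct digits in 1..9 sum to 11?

3 distinct digits from 1–9 sum between 6 and 24.
Enumerating: {1,2,8}, {1,3,7}, {1,4,6}, {2,3,6}, {2,4,5}.

5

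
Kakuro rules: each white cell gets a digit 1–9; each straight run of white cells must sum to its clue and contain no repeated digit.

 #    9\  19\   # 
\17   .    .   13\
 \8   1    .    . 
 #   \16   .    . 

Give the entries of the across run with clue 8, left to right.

17 in 2 cells must be {8,9}; 16 in 2 cells must be {7,9}.
R1C1 = 9 − 1 = 8 completes the 9 down.
R1C2 = 17 − 8 = 9 completes the 17 across.
Given what's placed, R3C2 must be 7 to fit the 16 across and 19 down.
R3C3 = 16 − 7 = 9 completes the 16 across.
R2C2 = 19 − 16 = 3 completes the 19 down.
R2C3 = 8 − 4 = 4 completes the 8 across.

1 3 4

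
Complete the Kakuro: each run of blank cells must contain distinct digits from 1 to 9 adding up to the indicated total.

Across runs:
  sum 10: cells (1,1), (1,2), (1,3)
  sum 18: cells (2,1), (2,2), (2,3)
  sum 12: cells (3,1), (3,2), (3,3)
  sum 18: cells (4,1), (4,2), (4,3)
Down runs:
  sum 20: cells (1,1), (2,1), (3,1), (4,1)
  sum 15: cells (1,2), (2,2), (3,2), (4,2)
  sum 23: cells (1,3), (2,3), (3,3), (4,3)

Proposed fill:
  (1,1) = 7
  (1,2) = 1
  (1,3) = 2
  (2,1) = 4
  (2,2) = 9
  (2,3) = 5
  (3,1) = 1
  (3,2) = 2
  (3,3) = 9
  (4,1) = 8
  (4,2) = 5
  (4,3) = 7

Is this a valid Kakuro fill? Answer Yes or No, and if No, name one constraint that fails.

No — the across run (4,1)–(4,3) sums to 20, not 18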